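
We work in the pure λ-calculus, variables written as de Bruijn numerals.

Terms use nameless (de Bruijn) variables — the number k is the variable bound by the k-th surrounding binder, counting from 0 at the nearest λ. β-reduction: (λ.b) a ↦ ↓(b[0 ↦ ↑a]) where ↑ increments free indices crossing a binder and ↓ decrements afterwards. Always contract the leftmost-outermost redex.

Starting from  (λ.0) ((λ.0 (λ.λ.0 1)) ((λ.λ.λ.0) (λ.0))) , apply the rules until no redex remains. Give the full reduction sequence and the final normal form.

Answer: normal form = λ.0  (in 4 steps)

Derivation:
  start: (λ.0) ((λ.0 (λ.λ.0 1)) ((λ.λ.λ.0) (λ.0)))
  step 1: (λ.0 (λ.λ.0 1)) ((λ.λ.λ.0) (λ.0))
  step 2: (λ.λ.λ.0) (λ.0) (λ.λ.0 1)
  step 3: (λ.λ.0) (λ.λ.0 1)
  step 4: λ.0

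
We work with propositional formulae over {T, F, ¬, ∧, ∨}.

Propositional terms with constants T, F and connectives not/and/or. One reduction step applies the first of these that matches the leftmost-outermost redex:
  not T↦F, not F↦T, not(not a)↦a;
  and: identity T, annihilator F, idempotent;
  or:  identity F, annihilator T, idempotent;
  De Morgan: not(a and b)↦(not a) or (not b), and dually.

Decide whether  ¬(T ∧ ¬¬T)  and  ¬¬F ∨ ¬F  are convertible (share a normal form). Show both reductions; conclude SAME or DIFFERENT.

Term A:
  start: ¬(T ∧ ¬¬T)
  [1] ¬T ∨ ¬¬¬T
  [2] F ∨ ¬¬¬T
  [3] ¬¬¬T
  [4] ¬T
  [5] F

Term B:
  start: ¬¬F ∨ ¬F
  [1] F ∨ ¬F
  [2] ¬F
  [3] T

Answer: DIFFERENT — A ⇓ F, B ⇓ T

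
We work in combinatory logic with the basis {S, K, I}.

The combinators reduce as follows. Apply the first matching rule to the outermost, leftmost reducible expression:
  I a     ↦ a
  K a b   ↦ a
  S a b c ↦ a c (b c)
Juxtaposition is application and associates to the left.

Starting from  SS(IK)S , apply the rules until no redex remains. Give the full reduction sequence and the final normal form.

  start: SS(IK)S
  [1] SS(IKS)
  [2] SS(KS)

Answer: normal form = SS(KS)  (in 2 steps)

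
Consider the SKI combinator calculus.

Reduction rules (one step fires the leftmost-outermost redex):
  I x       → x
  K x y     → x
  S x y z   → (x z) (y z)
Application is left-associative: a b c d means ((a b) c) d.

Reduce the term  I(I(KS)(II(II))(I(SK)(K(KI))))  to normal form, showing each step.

  start: I(I(KS)(II(II))(I(SK)(K(KI))))
  [1] I(KS)(II(II))(I(SK)(K(KI)))
  [2] KS(II(II))(I(SK)(K(KI)))
  [3] S(I(SK)(K(KI)))
  [4] S(SK(K(KI)))

Answer: normal form = S(SK(K(KI)))  (in 4 steps)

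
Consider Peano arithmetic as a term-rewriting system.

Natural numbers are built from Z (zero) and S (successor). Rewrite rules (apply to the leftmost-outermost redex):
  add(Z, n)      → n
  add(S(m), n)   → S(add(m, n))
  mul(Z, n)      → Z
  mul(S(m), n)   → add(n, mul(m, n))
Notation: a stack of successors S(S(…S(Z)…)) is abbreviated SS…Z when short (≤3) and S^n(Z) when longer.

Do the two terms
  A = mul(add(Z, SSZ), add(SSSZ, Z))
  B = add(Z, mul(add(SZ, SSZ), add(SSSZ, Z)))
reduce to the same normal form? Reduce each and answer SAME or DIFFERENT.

Term A:
  start: mul(add(Z, SSZ), add(SSSZ, Z))
  step 1: mul(SSZ, add(SSSZ, Z))
  step 2: add(add(SSSZ, Z), mul(SZ, add(SSSZ, Z)))
  step 3: add(S(add(SSZ, Z)), mul(SZ, add(SSSZ, Z)))
  step 4: S(add(add(SSZ, Z), mul(SZ, add(SSSZ, Z))))
  step 5: S(add(S(add(SZ, Z)), mul(SZ, add(SSSZ, Z))))
  step 6: S(S(add(add(SZ, Z), mul(SZ, add(SSSZ, Z)))))
  step 7: S(S(add(S(add(Z, Z)), mul(SZ, add(SSSZ, Z)))))
  step 8: S(S(S(add(add(Z, Z), mul(SZ, add(SSSZ, Z))))))
  step 9: S(S(S(add(Z, mul(SZ, add(SSSZ, Z))))))
  step 10: S(S(S(mul(SZ, add(SSSZ, Z)))))
  step 11: S(S(S(add(add(SSSZ, Z), mul(Z, add(SSSZ, Z))))))
  step 12: S(S(S(add(S(add(SSZ, Z)), mul(Z, add(SSSZ, Z))))))
  step 13: S(S(S(S(add(add(SSZ, Z), mul(Z, add(SSSZ, Z)))))))
  step 14: S(S(S(S(add(S(add(SZ, Z)), mul(Z, add(SSSZ, Z)))))))
  step 15: S(S(S(S(S(add(add(SZ, Z), mul(Z, add(SSSZ, Z))))))))
  step 16: S(S(S(S(S(add(S(add(Z, Z)), mul(Z, add(SSSZ, Z))))))))
  step 17: S(S(S(S(S(S(add(add(Z, Z), mul(Z, add(SSSZ, Z)))))))))
  step 18: S(S(S(S(S(S(add(Z, mul(Z, add(SSSZ, Z)))))))))
  step 19: S(S(S(S(S(S(mul(Z, add(SSSZ, Z))))))))
  step 20: S^6(Z)

Term B:
  start: add(Z, mul(add(SZ, SSZ), add(SSSZ, Z)))
  step 1: mul(add(SZ, SSZ), add(SSSZ, Z))
  step 2: mul(S(add(Z, SSZ)), add(SSSZ, Z))
  step 3: add(add(SSSZ, Z), mul(add(Z, SSZ), add(SSSZ, Z)))
  step 4: add(S(add(SSZ, Z)), mul(add(Z, SSZ), add(SSSZ, Z)))
  step 5: S(add(add(SSZ, Z), mul(add(Z, SSZ), add(SSSZ, Z))))
  step 6: S(add(S(add(SZ, Z)), mul(add(Z, SSZ), add(SSSZ, Z))))
  step 7: S(S(add(add(SZ, Z), mul(add(Z, SSZ), add(SSSZ, Z)))))
  step 8: S(S(add(S(add(Z, Z)), mul(add(Z, SSZ), add(SSSZ, Z)))))
  step 9: S(S(S(add(add(Z, Z), mul(add(Z, SSZ), add(SSSZ, Z))))))
  step 10: S(S(S(add(Z, mul(add(Z, SSZ), add(SSSZ, Z))))))
  step 11: S(S(S(mul(add(Z, SSZ), add(SSSZ, Z)))))
  step 12: S(S(S(mul(SSZ, add(SSSZ, Z)))))
  step 13: S(S(S(add(add(SSSZ, Z), mul(SZ, add(SSSZ, Z))))))
  step 14: S(S(S(add(S(add(SSZ, Z)), mul(SZ, add(SSSZ, Z))))))
  step 15: S(S(S(S(add(add(SSZ, Z), mul(SZ, add(SSSZ, Z)))))))
  step 16: S(S(S(S(add(S(add(SZ, Z)), mul(SZ, add(SSSZ, Z)))))))
  step 17: S(S(S(S(S(add(add(SZ, Z), mul(SZ, add(SSSZ, Z))))))))
  step 18: S(S(S(S(S(add(S(add(Z, Z)), mul(SZ, add(SSSZ, Z))))))))
  step 19: S(S(S(S(S(S(add(add(Z, Z), mul(SZ, add(SSSZ, Z)))))))))
  step 20: S(S(S(S(S(S(add(Z, mul(SZ, add(SSSZ, Z)))))))))
  step 21: S(S(S(S(S(S(mul(SZ, add(SSSZ, Z))))))))
  step 22: S(S(S(S(S(S(add(add(SSSZ, Z), mul(Z, add(SSSZ, Z)))))))))
  step 23: S(S(S(S(S(S(add(S(add(SSZ, Z)), mul(Z, add(SSSZ, Z)))))))))
  step 24: S(S(S(S(S(S(S(add(add(SSZ, Z), mul(Z, add(SSSZ, Z))))))))))
  step 25: S(S(S(S(S(S(S(add(S(add(SZ, Z)), mul(Z, add(SSSZ, Z))))))))))
  step 26: S(S(S(S(S(S(S(S(add(add(SZ, Z), mul(Z, add(SSSZ, Z)))))))))))
  step 27: S(S(S(S(S(S(S(S(add(S(add(Z, Z)), mul(Z, add(SSSZ, Z)))))))))))
  step 28: S(S(S(S(S(S(S(S(S(add(add(Z, Z), mul(Z, add(SSSZ, Z))))))))))))
  step 29: S(S(S(S(S(S(S(S(S(add(Z, mul(Z, add(SSSZ, Z))))))))))))
  step 30: S(S(S(S(S(S(S(S(S(mul(Z, add(SSSZ, Z)))))))))))
  step 31: S^9(Z)

Answer: DIFFERENT — A ⇓ S^6(Z), B ⇓ S^9(Z)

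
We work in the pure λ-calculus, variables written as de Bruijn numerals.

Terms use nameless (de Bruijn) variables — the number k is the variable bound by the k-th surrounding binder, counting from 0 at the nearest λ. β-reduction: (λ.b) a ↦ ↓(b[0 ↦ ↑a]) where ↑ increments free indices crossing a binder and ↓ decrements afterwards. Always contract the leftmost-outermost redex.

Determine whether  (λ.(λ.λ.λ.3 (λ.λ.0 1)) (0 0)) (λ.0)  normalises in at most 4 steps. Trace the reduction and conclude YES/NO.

Answer: YES — reaches normal form λ.λ.λ.λ.0 1 in 3 ≤ 4 steps

Reduction:
  start: (λ.(λ.λ.λ.3 (λ.λ.0 1)) (0 0)) (λ.0)
  →1  (λ.λ.λ.(λ.0) (λ.λ.0 1)) ((λ.0) (λ.0))
  →2  λ.λ.(λ.0) (λ.λ.0 1)
  →3  λ.λ.λ.λ.0 1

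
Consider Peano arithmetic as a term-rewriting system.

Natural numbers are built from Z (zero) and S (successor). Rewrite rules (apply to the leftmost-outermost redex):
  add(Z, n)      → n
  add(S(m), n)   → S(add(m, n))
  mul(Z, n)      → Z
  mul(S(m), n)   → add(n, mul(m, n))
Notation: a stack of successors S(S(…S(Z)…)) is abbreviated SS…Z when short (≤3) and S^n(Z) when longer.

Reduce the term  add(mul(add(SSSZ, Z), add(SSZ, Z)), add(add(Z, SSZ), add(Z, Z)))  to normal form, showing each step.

Answer: normal form = S^8(Z)  (in 38 steps)

Reduction:
  start: add(mul(add(SSSZ, Z), add(SSZ, Z)), add(add(Z, SSZ), add(Z, Z)))
  →1  add(mul(S(add(SSZ, Z)), add(SSZ, Z)), add(add(Z, SSZ), add(Z, Z)))
  →2  add(add(add(SSZ, Z), mul(add(SSZ, Z), add(SSZ, Z))), add(add(Z, SSZ), add(Z, Z)))
  →3  add(add(S(add(SZ, Z)), mul(add(SSZ, Z), add(SSZ, Z))), add(add(Z, SSZ), add(Z, Z)))
  →4  add(S(add(add(SZ, Z), mul(add(SSZ, Z), add(SSZ, Z)))), add(add(Z, SSZ), add(Z, Z)))
  →5  S(add(add(add(SZ, Z), mul(add(SSZ, Z), add(SSZ, Z))), add(add(Z, SSZ), add(Z, Z))))
  →6  S(add(add(S(add(Z, Z)), mul(add(SSZ, Z), add(SSZ, Z))), add(add(Z, SSZ), add(Z, Z))))
  →7  S(add(S(add(add(Z, Z), mul(add(SSZ, Z), add(SSZ, Z)))), add(add(Z, SSZ), add(Z, Z))))
  →8  S(S(add(add(add(Z, Z), mul(add(SSZ, Z), add(SSZ, Z))), add(add(Z, SSZ), add(Z, Z)))))
  →9  S(S(add(add(Z, mul(add(SSZ, Z), add(SSZ, Z))), add(add(Z, SSZ), add(Z, Z)))))
  →10  S(S(add(mul(add(SSZ, Z), add(SSZ, Z)), add(add(Z, SSZ), add(Z, Z)))))
  →11  S(S(add(mul(S(add(SZ, Z)), add(SSZ, Z)), add(add(Z, SSZ), add(Z, Z)))))
  →12  S(S(add(add(add(SSZ, Z), mul(add(SZ, Z), add(SSZ, Z))), add(add(Z, SSZ), add(Z, Z)))))
  →13  S(S(add(add(S(add(SZ, Z)), mul(add(SZ, Z), add(SSZ, Z))), add(add(Z, SSZ), add(Z, Z)))))
  →14  S(S(add(S(add(add(SZ, Z), mul(add(SZ, Z), add(SSZ, Z)))), add(add(Z, SSZ), add(Z, Z)))))
  →15  S(S(S(add(add(add(SZ, Z), mul(add(SZ, Z), add(SSZ, Z))), add(add(Z, SSZ), add(Z, Z))))))
  →16  S(S(S(add(add(S(add(Z, Z)), mul(add(SZ, Z), add(SSZ, Z))), add(add(Z, SSZ), add(Z, Z))))))
  →17  S(S(S(add(S(add(add(Z, Z), mul(add(SZ, Z), add(SSZ, Z)))), add(add(Z, SSZ), add(Z, Z))))))
  →18  S(S(S(S(add(add(add(Z, Z), mul(add(SZ, Z), add(SSZ, Z))), add(add(Z, SSZ), add(Z, Z)))))))
  →19  S(S(S(S(add(add(Z, mul(add(SZ, Z), add(SSZ, Z))), add(add(Z, SSZ), add(Z, Z)))))))
  →20  S(S(S(S(add(mul(add(SZ, Z), add(SSZ, Z)), add(add(Z, SSZ), add(Z, Z)))))))
  →21  S(S(S(S(add(mul(S(add(Z, Z)), add(SSZ, Z)), add(add(Z, SSZ), add(Z, Z)))))))
  →22  S(S(S(S(add(add(add(SSZ, Z), mul(add(Z, Z), add(SSZ, Z))), add(add(Z, SSZ), add(Z, Z)))))))
  →23  S(S(S(S(add(add(S(add(SZ, Z)), mul(add(Z, Z), add(SSZ, Z))), add(add(Z, SSZ), add(Z, Z)))))))
  →24  S(S(S(S(add(S(add(add(SZ, Z), mul(add(Z, Z), add(SSZ, Z)))), add(add(Z, SSZ), add(Z, Z)))))))
  →25  S(S(S(S(S(add(add(add(SZ, Z), mul(add(Z, Z), add(SSZ, Z))), add(add(Z, SSZ), add(Z, Z))))))))
  →26  S(S(S(S(S(add(add(S(add(Z, Z)), mul(add(Z, Z), add(SSZ, Z))), add(add(Z, SSZ), add(Z, Z))))))))
  →27  S(S(S(S(S(add(S(add(add(Z, Z), mul(add(Z, Z), add(SSZ, Z)))), add(add(Z, SSZ), add(Z, Z))))))))
  →28  S(S(S(S(S(S(add(add(add(Z, Z), mul(add(Z, Z), add(SSZ, Z))), add(add(Z, SSZ), add(Z, Z)))))))))
  →29  S(S(S(S(S(S(add(add(Z, mul(add(Z, Z), add(SSZ, Z))), add(add(Z, SSZ), add(Z, Z)))))))))
  →30  S(S(S(S(S(S(add(mul(add(Z, Z), add(SSZ, Z)), add(add(Z, SSZ), add(Z, Z)))))))))
  →31  S(S(S(S(S(S(add(mul(Z, add(SSZ, Z)), add(add(Z, SSZ), add(Z, Z)))))))))
  →32  S(S(S(S(S(S(add(Z, add(add(Z, SSZ), add(Z, Z)))))))))
  →33  S(S(S(S(S(S(add(add(Z, SSZ), add(Z, Z))))))))
  →34  S(S(S(S(S(S(add(SSZ, add(Z, Z))))))))
  →35  S(S(S(S(S(S(S(add(SZ, add(Z, Z)))))))))
  →36  S(S(S(S(S(S(S(S(add(Z, add(Z, Z))))))))))
  →37  S(S(S(S(S(S(S(S(add(Z, Z)))))))))
  →38  S^8(Z)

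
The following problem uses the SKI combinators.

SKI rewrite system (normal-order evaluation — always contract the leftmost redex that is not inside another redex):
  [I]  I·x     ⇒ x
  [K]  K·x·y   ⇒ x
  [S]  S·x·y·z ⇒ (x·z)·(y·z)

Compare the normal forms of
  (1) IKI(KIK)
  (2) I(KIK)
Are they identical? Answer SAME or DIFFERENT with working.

Term A:
  start: IKI(KIK)
  [1] KI(KIK)
  [2] I

Term B:
  start: I(KIK)
  [1] KIK
  [2] I

Answer: SAME — A ⇓ I, B ⇓ I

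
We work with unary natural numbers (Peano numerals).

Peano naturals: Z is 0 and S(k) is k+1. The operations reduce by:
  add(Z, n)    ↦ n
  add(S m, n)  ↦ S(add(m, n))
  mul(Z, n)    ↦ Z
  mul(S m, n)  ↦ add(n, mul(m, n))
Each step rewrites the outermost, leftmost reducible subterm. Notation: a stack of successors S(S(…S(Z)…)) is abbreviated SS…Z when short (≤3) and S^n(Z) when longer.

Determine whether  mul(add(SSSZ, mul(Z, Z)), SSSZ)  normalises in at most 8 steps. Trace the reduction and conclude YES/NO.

Answer: NO — after 8 steps the term is S(S(S(add(SSSZ, mul(add(SZ, mul(Z, Z)), SSSZ))))), not yet normal

Derivation:
  start: mul(add(SSSZ, mul(Z, Z)), SSSZ)
  →1  mul(S(add(SSZ, mul(Z, Z))), SSSZ)
  →2  add(SSSZ, mul(add(SSZ, mul(Z, Z)), SSSZ))
  →3  S(add(SSZ, mul(add(SSZ, mul(Z, Z)), SSSZ)))
  →4  S(S(add(SZ, mul(add(SSZ, mul(Z, Z)), SSSZ))))
  →5  S(S(S(add(Z, mul(add(SSZ, mul(Z, Z)), SSSZ)))))
  →6  S(S(S(mul(add(SSZ, mul(Z, Z)), SSSZ))))
  →7  S(S(S(mul(S(add(SZ, mul(Z, Z))), SSSZ))))
  →8  S(S(S(add(SSSZ, mul(add(SZ, mul(Z, Z)), SSSZ)))))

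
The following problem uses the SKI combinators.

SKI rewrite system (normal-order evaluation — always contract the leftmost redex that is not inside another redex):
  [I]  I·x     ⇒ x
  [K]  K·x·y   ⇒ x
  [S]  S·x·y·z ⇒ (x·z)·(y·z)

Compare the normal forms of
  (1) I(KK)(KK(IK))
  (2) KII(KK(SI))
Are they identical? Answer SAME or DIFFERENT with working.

Answer: SAME — A ⇓ K, B ⇓ K

Derivation:
Term A:
  start: I(KK)(KK(IK))
  →1  KK(KK(IK))
  →2  K

Term B:
  start: KII(KK(SI))
  →1  I(KK(SI))
  →2  KK(SI)
  →3  K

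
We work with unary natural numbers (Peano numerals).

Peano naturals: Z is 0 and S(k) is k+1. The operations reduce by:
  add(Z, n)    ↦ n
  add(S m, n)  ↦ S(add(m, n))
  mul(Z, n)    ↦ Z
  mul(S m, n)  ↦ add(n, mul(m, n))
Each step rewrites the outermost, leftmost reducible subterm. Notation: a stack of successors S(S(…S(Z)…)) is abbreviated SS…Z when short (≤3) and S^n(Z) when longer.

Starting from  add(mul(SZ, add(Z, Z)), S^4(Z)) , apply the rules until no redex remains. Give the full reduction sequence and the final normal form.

Answer: normal form = S^4(Z)  (in 5 steps)

Working:
  start: add(mul(SZ, add(Z, Z)), S^4(Z))
  →1  add(add(add(Z, Z), mul(Z, add(Z, Z))), S^4(Z))
  →2  add(add(Z, mul(Z, add(Z, Z))), S^4(Z))
  →3  add(mul(Z, add(Z, Z)), S^4(Z))
  →4  add(Z, S^4(Z))
  →5  S^4(Z)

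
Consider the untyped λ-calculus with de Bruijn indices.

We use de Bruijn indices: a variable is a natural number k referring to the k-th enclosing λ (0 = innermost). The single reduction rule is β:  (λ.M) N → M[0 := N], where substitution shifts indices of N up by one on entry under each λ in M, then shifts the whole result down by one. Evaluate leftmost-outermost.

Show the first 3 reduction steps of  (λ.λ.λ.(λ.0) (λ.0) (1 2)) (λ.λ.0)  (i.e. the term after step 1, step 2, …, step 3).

Answer: after 3 steps: λ.λ.1 (λ.λ.0)

Working:
  start: (λ.λ.λ.(λ.0) (λ.0) (1 2)) (λ.λ.0)
  step 1: λ.λ.(λ.0) (λ.0) (1 (λ.λ.0))
  step 2: λ.λ.(λ.0) (1 (λ.λ.0))
  step 3: λ.λ.1 (λ.λ.0)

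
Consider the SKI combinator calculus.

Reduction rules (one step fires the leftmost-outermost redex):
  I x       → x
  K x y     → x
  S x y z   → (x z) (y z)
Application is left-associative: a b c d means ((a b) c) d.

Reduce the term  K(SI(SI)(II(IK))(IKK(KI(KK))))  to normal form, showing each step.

Answer: normal form = K(SIK)  (in 9 steps)

Reduction:
  start: K(SI(SI)(II(IK))(IKK(KI(KK))))
  →1  K(I(II(IK))(SI(II(IK)))(IKK(KI(KK))))
  →2  K(II(IK)(SI(II(IK)))(IKK(KI(KK))))
  →3  K(I(IK)(SI(II(IK)))(IKK(KI(KK))))
  →4  K(IK(SI(II(IK)))(IKK(KI(KK))))
  →5  K(K(SI(II(IK)))(IKK(KI(KK))))
  →6  K(SI(II(IK)))
  →7  K(SI(I(IK)))
  →8  K(SI(IK))
  →9  K(SIK)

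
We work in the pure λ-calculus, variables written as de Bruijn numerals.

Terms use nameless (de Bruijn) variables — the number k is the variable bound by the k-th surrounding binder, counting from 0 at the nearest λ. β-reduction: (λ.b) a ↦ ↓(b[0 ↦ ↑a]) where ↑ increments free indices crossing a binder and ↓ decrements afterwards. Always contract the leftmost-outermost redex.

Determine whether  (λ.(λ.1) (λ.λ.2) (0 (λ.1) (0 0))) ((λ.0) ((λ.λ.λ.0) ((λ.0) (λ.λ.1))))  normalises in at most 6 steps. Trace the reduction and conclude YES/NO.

  start: (λ.(λ.1) (λ.λ.2) (0 (λ.1) (0 0))) ((λ.0) ((λ.λ.λ.0) ((λ.0) (λ.λ.1))))
  step 1: (λ.(λ.0) ((λ.λ.λ.0) ((λ.0) (λ.λ.1)))) (λ.λ.(λ.0) ((λ.λ.λ.0) ((λ.0) (λ.λ.1)))) ((λ.0) ((λ.λ.λ.0) ((λ.0) (λ.λ.1))) (λ.(λ.0) ((λ.λ.λ.0) ((λ.0) (λ.λ.1)))) ((λ.0) ((λ.λ.λ.0) ((λ.0) (λ.λ.1))) ((λ.0) ((λ.λ.λ.0) ((λ.0) (λ.λ.1))))))
  step 2: (λ.0) ((λ.λ.λ.0) ((λ.0) (λ.λ.1))) ((λ.0) ((λ.λ.λ.0) ((λ.0) (λ.λ.1))) (λ.(λ.0) ((λ.λ.λ.0) ((λ.0) (λ.λ.1)))) ((λ.0) ((λ.λ.λ.0) ((λ.0) (λ.λ.1))) ((λ.0) ((λ.λ.λ.0) ((λ.0) (λ.λ.1))))))
  step 3: (λ.λ.λ.0) ((λ.0) (λ.λ.1)) ((λ.0) ((λ.λ.λ.0) ((λ.0) (λ.λ.1))) (λ.(λ.0) ((λ.λ.λ.0) ((λ.0) (λ.λ.1)))) ((λ.0) ((λ.λ.λ.0) ((λ.0) (λ.λ.1))) ((λ.0) ((λ.λ.λ.0) ((λ.0) (λ.λ.1))))))
  step 4: (λ.λ.0) ((λ.0) ((λ.λ.λ.0) ((λ.0) (λ.λ.1))) (λ.(λ.0) ((λ.λ.λ.0) ((λ.0) (λ.λ.1)))) ((λ.0) ((λ.λ.λ.0) ((λ.0) (λ.λ.1))) ((λ.0) ((λ.λ.λ.0) ((λ.0) (λ.λ.1))))))
  step 5: λ.0

Answer: YES — reaches normal form λ.0 in 5 ≤ 6 steps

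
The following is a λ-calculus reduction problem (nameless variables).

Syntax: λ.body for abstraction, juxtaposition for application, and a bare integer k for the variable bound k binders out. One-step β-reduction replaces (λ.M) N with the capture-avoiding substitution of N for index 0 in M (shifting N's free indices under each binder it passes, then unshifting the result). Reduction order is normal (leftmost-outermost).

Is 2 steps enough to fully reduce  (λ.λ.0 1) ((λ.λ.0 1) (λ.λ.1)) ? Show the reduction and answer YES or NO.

Answer: YES — reaches normal form λ.0 (λ.0 (λ.λ.1)) in 2 ≤ 2 steps

Working:
  start: (λ.λ.0 1) ((λ.λ.0 1) (λ.λ.1))
  →1  λ.0 ((λ.λ.0 1) (λ.λ.1))
  →2  λ.0 (λ.0 (λ.λ.1))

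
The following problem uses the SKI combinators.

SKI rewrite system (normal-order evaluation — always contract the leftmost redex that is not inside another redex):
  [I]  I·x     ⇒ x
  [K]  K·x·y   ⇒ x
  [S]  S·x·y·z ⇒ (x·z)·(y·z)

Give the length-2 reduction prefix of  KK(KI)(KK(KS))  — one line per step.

  start: KK(KI)(KK(KS))
  →1  K(KK(KS))
  →2  KK

Answer: after 2 steps: KK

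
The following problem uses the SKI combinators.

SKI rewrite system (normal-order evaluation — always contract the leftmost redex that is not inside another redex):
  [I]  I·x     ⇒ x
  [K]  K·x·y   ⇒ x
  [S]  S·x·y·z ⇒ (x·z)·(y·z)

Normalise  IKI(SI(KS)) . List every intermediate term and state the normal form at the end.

  start: IKI(SI(KS))
  [1] KI(SI(KS))
  [2] I

Answer: normal form = I  (in 2 steps)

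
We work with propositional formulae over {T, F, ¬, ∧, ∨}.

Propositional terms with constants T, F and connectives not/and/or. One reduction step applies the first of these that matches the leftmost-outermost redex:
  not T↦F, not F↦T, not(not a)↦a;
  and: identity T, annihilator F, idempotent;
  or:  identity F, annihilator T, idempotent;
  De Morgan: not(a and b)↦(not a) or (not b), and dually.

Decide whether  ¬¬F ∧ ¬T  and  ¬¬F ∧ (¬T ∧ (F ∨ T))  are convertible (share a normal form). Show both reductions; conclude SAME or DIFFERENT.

Answer: SAME — A ⇓ F, B ⇓ F

Reduction:
Term A:
  start: ¬¬F ∧ ¬T
  [1] F ∧ ¬T
  [2] F

Term B:
  start: ¬¬F ∧ (¬T ∧ (F ∨ T))
  [1] F ∧ (¬T ∧ (F ∨ T))
  [2] F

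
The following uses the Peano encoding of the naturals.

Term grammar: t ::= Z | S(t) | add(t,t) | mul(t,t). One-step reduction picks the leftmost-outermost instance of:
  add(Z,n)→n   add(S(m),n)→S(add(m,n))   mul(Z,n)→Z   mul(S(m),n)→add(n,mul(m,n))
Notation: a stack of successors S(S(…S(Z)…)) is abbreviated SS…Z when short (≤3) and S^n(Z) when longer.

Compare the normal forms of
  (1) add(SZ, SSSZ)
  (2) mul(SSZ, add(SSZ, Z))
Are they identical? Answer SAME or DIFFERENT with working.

Term A:
  start: add(SZ, SSSZ)
  [1] S(add(Z, SSSZ))
  [2] S^4(Z)

Term B:
  start: mul(SSZ, add(SSZ, Z))
  [1] add(add(SSZ, Z), mul(SZ, add(SSZ, Z)))
  [2] add(S(add(SZ, Z)), mul(SZ, add(SSZ, Z)))
  [3] S(add(add(SZ, Z), mul(SZ, add(SSZ, Z))))
  [4] S(add(S(add(Z, Z)), mul(SZ, add(SSZ, Z))))
  [5] S(S(add(add(Z, Z), mul(SZ, add(SSZ, Z)))))
  [6] S(S(add(Z, mul(SZ, add(SSZ, Z)))))
  [7] S(S(mul(SZ, add(SSZ, Z))))
  [8] S(S(add(add(SSZ, Z), mul(Z, add(SSZ, Z)))))
  [9] S(S(add(S(add(SZ, Z)), mul(Z, add(SSZ, Z)))))
  [10] S(S(S(add(add(SZ, Z), mul(Z, add(SSZ, Z))))))
  [11] S(S(S(add(S(add(Z, Z)), mul(Z, add(SSZ, Z))))))
  [12] S(S(S(S(add(add(Z, Z), mul(Z, add(SSZ, Z)))))))
  [13] S(S(S(S(add(Z, mul(Z, add(SSZ, Z)))))))
  [14] S(S(S(S(mul(Z, add(SSZ, Z))))))
  [15] S^4(Z)

Answer: SAME — A ⇓ S^4(Z), B ⇓ S^4(Z)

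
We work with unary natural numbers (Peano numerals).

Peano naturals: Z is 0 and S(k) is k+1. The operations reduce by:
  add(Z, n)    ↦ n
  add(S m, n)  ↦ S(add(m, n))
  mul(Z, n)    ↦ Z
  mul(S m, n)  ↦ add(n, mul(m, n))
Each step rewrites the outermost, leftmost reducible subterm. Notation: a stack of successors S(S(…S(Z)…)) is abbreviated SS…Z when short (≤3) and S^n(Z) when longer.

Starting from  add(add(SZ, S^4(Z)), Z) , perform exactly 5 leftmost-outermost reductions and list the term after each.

  start: add(add(SZ, S^4(Z)), Z)
  [1] add(S(add(Z, S^4(Z))), Z)
  [2] S(add(add(Z, S^4(Z)), Z))
  [3] S(add(S^4(Z), Z))
  [4] S(S(add(SSSZ, Z)))
  [5] S(S(S(add(SSZ, Z))))

Answer: after 5 steps: S(S(S(add(SSZ, Z))))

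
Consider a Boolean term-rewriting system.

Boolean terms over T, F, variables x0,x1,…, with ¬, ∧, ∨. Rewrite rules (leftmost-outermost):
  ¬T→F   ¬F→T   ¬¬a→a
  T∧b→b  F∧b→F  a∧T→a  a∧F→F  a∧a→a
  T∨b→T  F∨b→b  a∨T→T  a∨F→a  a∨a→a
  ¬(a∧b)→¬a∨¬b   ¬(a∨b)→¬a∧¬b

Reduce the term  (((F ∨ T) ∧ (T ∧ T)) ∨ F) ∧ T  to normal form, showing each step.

Answer: normal form = T  (in 5 steps)

Working:
  start: (((F ∨ T) ∧ (T ∧ T)) ∨ F) ∧ T
  step 1: ((F ∨ T) ∧ (T ∧ T)) ∨ F
  step 2: (F ∨ T) ∧ (T ∧ T)
  step 3: T ∧ (T ∧ T)
  step 4: T ∧ T
  step 5: T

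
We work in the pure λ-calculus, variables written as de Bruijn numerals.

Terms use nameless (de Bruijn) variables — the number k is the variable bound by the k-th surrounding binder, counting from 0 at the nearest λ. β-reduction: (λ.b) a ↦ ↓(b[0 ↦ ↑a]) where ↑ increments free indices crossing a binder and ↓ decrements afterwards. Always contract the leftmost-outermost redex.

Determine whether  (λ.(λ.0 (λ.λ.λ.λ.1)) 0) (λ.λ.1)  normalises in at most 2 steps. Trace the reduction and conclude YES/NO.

  start: (λ.(λ.0 (λ.λ.λ.λ.1)) 0) (λ.λ.1)
  [1] (λ.0 (λ.λ.λ.λ.1)) (λ.λ.1)
  [2] (λ.λ.1) (λ.λ.λ.λ.1)

Answer: NO — after 2 steps the term is (λ.λ.1) (λ.λ.λ.λ.1), not yet normal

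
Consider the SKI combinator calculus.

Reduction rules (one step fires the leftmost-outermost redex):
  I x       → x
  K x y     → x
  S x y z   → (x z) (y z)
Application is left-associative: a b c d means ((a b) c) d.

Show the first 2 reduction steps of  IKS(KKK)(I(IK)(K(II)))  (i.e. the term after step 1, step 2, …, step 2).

Answer: after 2 steps: S(I(IK)(K(II)))

Working:
  start: IKS(KKK)(I(IK)(K(II)))
  [1] KS(KKK)(I(IK)(K(II)))
  [2] S(I(IK)(K(II)))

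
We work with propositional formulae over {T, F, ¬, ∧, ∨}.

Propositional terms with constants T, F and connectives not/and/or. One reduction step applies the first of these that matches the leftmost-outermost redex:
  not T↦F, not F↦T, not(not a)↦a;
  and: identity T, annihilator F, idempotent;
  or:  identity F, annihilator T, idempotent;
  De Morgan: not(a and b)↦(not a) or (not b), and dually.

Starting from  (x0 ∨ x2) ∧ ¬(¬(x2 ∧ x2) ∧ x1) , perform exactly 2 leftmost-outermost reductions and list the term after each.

Answer: after 2 steps: (x0 ∨ x2) ∧ ((x2 ∧ x2) ∨ ¬x1)

Working:
  start: (x0 ∨ x2) ∧ ¬(¬(x2 ∧ x2) ∧ x1)
  →1  (x0 ∨ x2) ∧ (¬¬(x2 ∧ x2) ∨ ¬x1)
  →2  (x0 ∨ x2) ∧ ((x2 ∧ x2) ∨ ¬x1)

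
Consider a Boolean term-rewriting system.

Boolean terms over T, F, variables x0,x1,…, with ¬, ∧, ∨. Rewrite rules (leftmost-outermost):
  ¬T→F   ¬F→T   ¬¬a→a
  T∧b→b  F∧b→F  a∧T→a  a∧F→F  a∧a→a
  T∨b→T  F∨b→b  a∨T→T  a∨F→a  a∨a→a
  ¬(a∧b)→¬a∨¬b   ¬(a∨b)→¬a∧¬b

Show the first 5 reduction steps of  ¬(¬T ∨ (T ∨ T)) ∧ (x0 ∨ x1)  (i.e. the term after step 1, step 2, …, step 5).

Answer: after 5 steps: ¬T ∧ (x0 ∨ x1)

Derivation:
  start: ¬(¬T ∨ (T ∨ T)) ∧ (x0 ∨ x1)
  →1  (¬¬T ∧ ¬(T ∨ T)) ∧ (x0 ∨ x1)
  →2  (T ∧ ¬(T ∨ T)) ∧ (x0 ∨ x1)
  →3  ¬(T ∨ T) ∧ (x0 ∨ x1)
  →4  (¬T ∧ ¬T) ∧ (x0 ∨ x1)
  →5  ¬T ∧ (x0 ∨ x1)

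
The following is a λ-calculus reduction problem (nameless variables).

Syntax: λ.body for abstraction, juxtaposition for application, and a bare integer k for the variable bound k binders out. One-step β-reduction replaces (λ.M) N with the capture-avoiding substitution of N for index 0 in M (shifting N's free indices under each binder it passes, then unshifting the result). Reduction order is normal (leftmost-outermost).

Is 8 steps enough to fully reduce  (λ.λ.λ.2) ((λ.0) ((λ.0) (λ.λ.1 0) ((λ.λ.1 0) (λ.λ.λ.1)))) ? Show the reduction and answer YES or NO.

  start: (λ.λ.λ.2) ((λ.0) ((λ.0) (λ.λ.1 0) ((λ.λ.1 0) (λ.λ.λ.1))))
  step 1: λ.λ.(λ.0) ((λ.0) (λ.λ.1 0) ((λ.λ.1 0) (λ.λ.λ.1)))
  step 2: λ.λ.(λ.0) (λ.λ.1 0) ((λ.λ.1 0) (λ.λ.λ.1))
  step 3: λ.λ.(λ.λ.1 0) ((λ.λ.1 0) (λ.λ.λ.1))
  step 4: λ.λ.λ.(λ.λ.1 0) (λ.λ.λ.1) 0
  step 5: λ.λ.λ.(λ.(λ.λ.λ.1) 0) 0
  step 6: λ.λ.λ.(λ.λ.λ.1) 0
  step 7: λ.λ.λ.λ.λ.1

Answer: YES — reaches normal form λ.λ.λ.λ.λ.1 in 7 ≤ 8 steps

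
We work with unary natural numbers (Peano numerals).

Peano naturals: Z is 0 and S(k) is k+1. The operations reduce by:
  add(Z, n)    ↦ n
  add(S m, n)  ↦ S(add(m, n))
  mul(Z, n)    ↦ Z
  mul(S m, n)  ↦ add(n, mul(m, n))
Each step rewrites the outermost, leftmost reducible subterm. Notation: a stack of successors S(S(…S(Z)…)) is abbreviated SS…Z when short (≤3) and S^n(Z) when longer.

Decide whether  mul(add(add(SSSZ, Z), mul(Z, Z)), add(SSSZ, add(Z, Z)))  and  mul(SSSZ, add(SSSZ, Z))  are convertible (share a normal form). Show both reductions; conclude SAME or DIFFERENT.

Term A:
  start: mul(add(add(SSSZ, Z), mul(Z, Z)), add(SSSZ, add(Z, Z)))
  step 1: mul(add(S(add(SSZ, Z)), mul(Z, Z)), add(SSSZ, add(Z, Z)))
  step 2: mul(S(add(add(SSZ, Z), mul(Z, Z))), add(SSSZ, add(Z, Z)))
  step 3: add(add(SSSZ, add(Z, Z)), mul(add(add(SSZ, Z), mul(Z, Z)), add(SSSZ, add(Z, Z))))
  step 4: add(S(add(SSZ, add(Z, Z))), mul(add(add(SSZ, Z), mul(Z, Z)), add(SSSZ, add(Z, Z))))
  step 5: S(add(add(SSZ, add(Z, Z)), mul(add(add(SSZ, Z), mul(Z, Z)), add(SSSZ, add(Z, Z)))))
  step 6: S(add(S(add(SZ, add(Z, Z))), mul(add(add(SSZ, Z), mul(Z, Z)), add(SSSZ, add(Z, Z)))))
  step 7: S(S(add(add(SZ, add(Z, Z)), mul(add(add(SSZ, Z), mul(Z, Z)), add(SSSZ, add(Z, Z))))))
  step 8: S(S(add(S(add(Z, add(Z, Z))), mul(add(add(SSZ, Z), mul(Z, Z)), add(SSSZ, add(Z, Z))))))
  step 9: S(S(S(add(add(Z, add(Z, Z)), mul(add(add(SSZ, Z), mul(Z, Z)), add(SSSZ, add(Z, Z)))))))
  step 10: S(S(S(add(add(Z, Z), mul(add(add(SSZ, Z), mul(Z, Z)), add(SSSZ, add(Z, Z)))))))
  step 11: S(S(S(add(Z, mul(add(add(SSZ, Z), mul(Z, Z)), add(SSSZ, add(Z, Z)))))))
  step 12: S(S(S(mul(add(add(SSZ, Z), mul(Z, Z)), add(SSSZ, add(Z, Z))))))
  step 13: S(S(S(mul(add(S(add(SZ, Z)), mul(Z, Z)), add(SSSZ, add(Z, Z))))))
  step 14: S(S(S(mul(S(add(add(SZ, Z), mul(Z, Z))), add(SSSZ, add(Z, Z))))))
  step 15: S(S(S(add(add(SSSZ, add(Z, Z)), mul(add(add(SZ, Z), mul(Z, Z)), add(SSSZ, add(Z, Z)))))))
  step 16: S(S(S(add(S(add(SSZ, add(Z, Z))), mul(add(add(SZ, Z), mul(Z, Z)), add(SSSZ, add(Z, Z)))))))
  step 17: S(S(S(S(add(add(SSZ, add(Z, Z)), mul(add(add(SZ, Z), mul(Z, Z)), add(SSSZ, add(Z, Z))))))))
  step 18: S(S(S(S(add(S(add(SZ, add(Z, Z))), mul(add(add(SZ, Z), mul(Z, Z)), add(SSSZ, add(Z, Z))))))))
  step 19: S(S(S(S(S(add(add(SZ, add(Z, Z)), mul(add(add(SZ, Z), mul(Z, Z)), add(SSSZ, add(Z, Z)))))))))
  step 20: S(S(S(S(S(add(S(add(Z, add(Z, Z))), mul(add(add(SZ, Z), mul(Z, Z)), add(SSSZ, add(Z, Z)))))))))
  step 21: S(S(S(S(S(S(add(add(Z, add(Z, Z)), mul(add(add(SZ, Z), mul(Z, Z)), add(SSSZ, add(Z, Z))))))))))
  step 22: S(S(S(S(S(S(add(add(Z, Z), mul(add(add(SZ, Z), mul(Z, Z)), add(SSSZ, add(Z, Z))))))))))
  step 23: S(S(S(S(S(S(add(Z, mul(add(add(SZ, Z), mul(Z, Z)), add(SSSZ, add(Z, Z))))))))))
  step 24: S(S(S(S(S(S(mul(add(add(SZ, Z), mul(Z, Z)), add(SSSZ, add(Z, Z)))))))))
  step 25: S(S(S(S(S(S(mul(add(S(add(Z, Z)), mul(Z, Z)), add(SSSZ, add(Z, Z)))))))))
  step 26: S(S(S(S(S(S(mul(S(add(add(Z, Z), mul(Z, Z))), add(SSSZ, add(Z, Z)))))))))
  step 27: S(S(S(S(S(S(add(add(SSSZ, add(Z, Z)), mul(add(add(Z, Z), mul(Z, Z)), add(SSSZ, add(Z, Z))))))))))
  step 28: S(S(S(S(S(S(add(S(add(SSZ, add(Z, Z))), mul(add(add(Z, Z), mul(Z, Z)), add(SSSZ, add(Z, Z))))))))))
  step 29: S(S(S(S(S(S(S(add(add(SSZ, add(Z, Z)), mul(add(add(Z, Z), mul(Z, Z)), add(SSSZ, add(Z, Z)))))))))))
  step 30: S(S(S(S(S(S(S(add(S(add(SZ, add(Z, Z))), mul(add(add(Z, Z), mul(Z, Z)), add(SSSZ, add(Z, Z)))))))))))
  step 31: S(S(S(S(S(S(S(S(add(add(SZ, add(Z, Z)), mul(add(add(Z, Z), mul(Z, Z)), add(SSSZ, add(Z, Z))))))))))))
  step 32: S(S(S(S(S(S(S(S(add(S(add(Z, add(Z, Z))), mul(add(add(Z, Z), mul(Z, Z)), add(SSSZ, add(Z, Z))))))))))))
  step 33: S(S(S(S(S(S(S(S(S(add(add(Z, add(Z, Z)), mul(add(add(Z, Z), mul(Z, Z)), add(SSSZ, add(Z, Z)))))))))))))
  step 34: S(S(S(S(S(S(S(S(S(add(add(Z, Z), mul(add(add(Z, Z), mul(Z, Z)), add(SSSZ, add(Z, Z)))))))))))))
  step 35: S(S(S(S(S(S(S(S(S(add(Z, mul(add(add(Z, Z), mul(Z, Z)), add(SSSZ, add(Z, Z)))))))))))))
  step 36: S(S(S(S(S(S(S(S(S(mul(add(add(Z, Z), mul(Z, Z)), add(SSSZ, add(Z, Z))))))))))))
  step 37: S(S(S(S(S(S(S(S(S(mul(add(Z, mul(Z, Z)), add(SSSZ, add(Z, Z))))))))))))
  step 38: S(S(S(S(S(S(S(S(S(mul(mul(Z, Z), add(SSSZ, add(Z, Z))))))))))))
  step 39: S(S(S(S(S(S(S(S(S(mul(Z, add(SSSZ, add(Z, Z))))))))))))
  step 40: S^9(Z)

Term B:
  start: mul(SSSZ, add(SSSZ, Z))
  step 1: add(add(SSSZ, Z), mul(SSZ, add(SSSZ, Z)))
  step 2: add(S(add(SSZ, Z)), mul(SSZ, add(SSSZ, Z)))
  step 3: S(add(add(SSZ, Z), mul(SSZ, add(SSSZ, Z))))
  step 4: S(add(S(add(SZ, Z)), mul(SSZ, add(SSSZ, Z))))
  step 5: S(S(add(add(SZ, Z), mul(SSZ, add(SSSZ, Z)))))
  step 6: S(S(add(S(add(Z, Z)), mul(SSZ, add(SSSZ, Z)))))
  step 7: S(S(S(add(add(Z, Z), mul(SSZ, add(SSSZ, Z))))))
  step 8: S(S(S(add(Z, mul(SSZ, add(SSSZ, Z))))))
  step 9: S(S(S(mul(SSZ, add(SSSZ, Z)))))
  step 10: S(S(S(add(add(SSSZ, Z), mul(SZ, add(SSSZ, Z))))))
  step 11: S(S(S(add(S(add(SSZ, Z)), mul(SZ, add(SSSZ, Z))))))
  step 12: S(S(S(S(add(add(SSZ, Z), mul(SZ, add(SSSZ, Z)))))))
  step 13: S(S(S(S(add(S(add(SZ, Z)), mul(SZ, add(SSSZ, Z)))))))
  step 14: S(S(S(S(S(add(add(SZ, Z), mul(SZ, add(SSSZ, Z))))))))
  step 15: S(S(S(S(S(add(S(add(Z, Z)), mul(SZ, add(SSSZ, Z))))))))
  step 16: S(S(S(S(S(S(add(add(Z, Z), mul(SZ, add(SSSZ, Z)))))))))
  step 17: S(S(S(S(S(S(add(Z, mul(SZ, add(SSSZ, Z)))))))))
  step 18: S(S(S(S(S(S(mul(SZ, add(SSSZ, Z))))))))
  step 19: S(S(S(S(S(S(add(add(SSSZ, Z), mul(Z, add(SSSZ, Z)))))))))
  step 20: S(S(S(S(S(S(add(S(add(SSZ, Z)), mul(Z, add(SSSZ, Z)))))))))
  step 21: S(S(S(S(S(S(S(add(add(SSZ, Z), mul(Z, add(SSSZ, Z))))))))))
  step 22: S(S(S(S(S(S(S(add(S(add(SZ, Z)), mul(Z, add(SSSZ, Z))))))))))
  step 23: S(S(S(S(S(S(S(S(add(add(SZ, Z), mul(Z, add(SSSZ, Z)))))))))))
  step 24: S(S(S(S(S(S(S(S(add(S(add(Z, Z)), mul(Z, add(SSSZ, Z)))))))))))
  step 25: S(S(S(S(S(S(S(S(S(add(add(Z, Z), mul(Z, add(SSSZ, Z))))))))))))
  step 26: S(S(S(S(S(S(S(S(S(add(Z, mul(Z, add(SSSZ, Z))))))))))))
  step 27: S(S(S(S(S(S(S(S(S(mul(Z, add(SSSZ, Z)))))))))))
  step 28: S^9(Z)

Answer: SAME — A ⇓ S^9(Z), B ⇓ S^9(Z)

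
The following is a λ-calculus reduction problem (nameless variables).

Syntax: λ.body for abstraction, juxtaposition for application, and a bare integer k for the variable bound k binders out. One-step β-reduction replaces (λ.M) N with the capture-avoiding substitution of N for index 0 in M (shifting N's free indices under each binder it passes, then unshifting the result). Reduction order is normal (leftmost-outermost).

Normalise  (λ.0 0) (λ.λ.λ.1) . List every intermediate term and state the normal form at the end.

Answer: normal form = λ.λ.1  (in 2 steps)

Working:
  start: (λ.0 0) (λ.λ.λ.1)
  [1] (λ.λ.λ.1) (λ.λ.λ.1)
  [2] λ.λ.1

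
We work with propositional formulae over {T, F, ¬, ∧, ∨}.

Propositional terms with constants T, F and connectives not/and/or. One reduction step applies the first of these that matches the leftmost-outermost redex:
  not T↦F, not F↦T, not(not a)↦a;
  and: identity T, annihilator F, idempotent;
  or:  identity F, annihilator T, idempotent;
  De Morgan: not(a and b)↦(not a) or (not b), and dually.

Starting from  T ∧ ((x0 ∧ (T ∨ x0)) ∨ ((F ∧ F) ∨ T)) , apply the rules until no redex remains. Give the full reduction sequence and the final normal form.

  start: T ∧ ((x0 ∧ (T ∨ x0)) ∨ ((F ∧ F) ∨ T))
  step 1: (x0 ∧ (T ∨ x0)) ∨ ((F ∧ F) ∨ T)
  step 2: (x0 ∧ T) ∨ ((F ∧ F) ∨ T)
  step 3: x0 ∨ ((F ∧ F) ∨ T)
  step 4: x0 ∨ T
  step 5: T

Answer: normal form = T  (in 5 steps)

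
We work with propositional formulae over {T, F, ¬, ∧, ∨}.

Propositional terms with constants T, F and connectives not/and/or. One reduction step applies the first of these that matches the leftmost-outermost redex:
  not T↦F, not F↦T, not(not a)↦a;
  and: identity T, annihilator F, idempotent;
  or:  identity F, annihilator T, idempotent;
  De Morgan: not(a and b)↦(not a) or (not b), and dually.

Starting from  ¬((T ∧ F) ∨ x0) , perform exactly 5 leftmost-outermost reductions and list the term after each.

Answer: after 5 steps: T ∧ ¬x0

Working:
  start: ¬((T ∧ F) ∨ x0)
  [1] ¬(T ∧ F) ∧ ¬x0
  [2] (¬T ∨ ¬F) ∧ ¬x0
  [3] (F ∨ ¬F) ∧ ¬x0
  [4] ¬F ∧ ¬x0
  [5] T ∧ ¬x0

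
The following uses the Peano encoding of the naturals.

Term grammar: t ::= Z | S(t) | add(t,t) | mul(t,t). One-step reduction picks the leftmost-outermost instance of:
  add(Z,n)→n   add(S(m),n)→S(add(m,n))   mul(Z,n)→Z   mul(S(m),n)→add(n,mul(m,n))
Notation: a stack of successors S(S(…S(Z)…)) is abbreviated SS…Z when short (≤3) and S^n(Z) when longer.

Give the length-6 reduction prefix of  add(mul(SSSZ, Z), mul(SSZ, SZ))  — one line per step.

  start: add(mul(SSSZ, Z), mul(SSZ, SZ))
  →1  add(add(Z, mul(SSZ, Z)), mul(SSZ, SZ))
  →2  add(mul(SSZ, Z), mul(SSZ, SZ))
  →3  add(add(Z, mul(SZ, Z)), mul(SSZ, SZ))
  →4  add(mul(SZ, Z), mul(SSZ, SZ))
  →5  add(add(Z, mul(Z, Z)), mul(SSZ, SZ))
  →6  add(mul(Z, Z), mul(SSZ, SZ))

Answer: after 6 steps: add(mul(Z, Z), mul(SSZ, SZ))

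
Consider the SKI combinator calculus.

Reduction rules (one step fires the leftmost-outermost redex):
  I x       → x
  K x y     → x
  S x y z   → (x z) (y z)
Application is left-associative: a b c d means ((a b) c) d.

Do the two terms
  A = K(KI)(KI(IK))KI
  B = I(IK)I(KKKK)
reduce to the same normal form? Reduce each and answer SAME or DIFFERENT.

Answer: SAME — A ⇓ I, B ⇓ I

Derivation:
Term A:
  start: K(KI)(KI(IK))KI
  step 1: KIKI
  step 2: II
  step 3: I

Term B:
  start: I(IK)I(KKKK)
  step 1: IKI(KKKK)
  step 2: KI(KKKK)
  step 3: I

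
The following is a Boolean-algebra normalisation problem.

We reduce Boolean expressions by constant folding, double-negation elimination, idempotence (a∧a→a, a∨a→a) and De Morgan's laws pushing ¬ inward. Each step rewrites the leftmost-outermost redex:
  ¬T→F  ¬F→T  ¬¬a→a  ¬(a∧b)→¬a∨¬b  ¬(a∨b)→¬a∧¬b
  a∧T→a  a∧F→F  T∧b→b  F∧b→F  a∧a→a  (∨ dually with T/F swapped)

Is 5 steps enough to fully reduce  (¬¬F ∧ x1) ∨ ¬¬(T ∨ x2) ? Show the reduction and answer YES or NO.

Answer: YES — reaches normal form T in 5 ≤ 5 steps

Reduction:
  start: (¬¬F ∧ x1) ∨ ¬¬(T ∨ x2)
  →1  (F ∧ x1) ∨ ¬¬(T ∨ x2)
  →2  F ∨ ¬¬(T ∨ x2)
  →3  ¬¬(T ∨ x2)
  →4  T ∨ x2
  →5  T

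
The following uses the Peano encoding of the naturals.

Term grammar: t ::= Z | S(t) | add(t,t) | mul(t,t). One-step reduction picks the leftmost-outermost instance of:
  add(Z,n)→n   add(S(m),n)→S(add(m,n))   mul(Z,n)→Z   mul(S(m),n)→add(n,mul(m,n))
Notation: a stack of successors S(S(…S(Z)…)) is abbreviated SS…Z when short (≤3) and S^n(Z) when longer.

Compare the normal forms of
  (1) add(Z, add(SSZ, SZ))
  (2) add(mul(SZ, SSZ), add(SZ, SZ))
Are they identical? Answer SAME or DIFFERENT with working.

Term A:
  start: add(Z, add(SSZ, SZ))
  step 1: add(SSZ, SZ)
  step 2: S(add(SZ, SZ))
  step 3: S(S(add(Z, SZ)))
  step 4: SSSZ

Term B:
  start: add(mul(SZ, SSZ), add(SZ, SZ))
  step 1: add(add(SSZ, mul(Z, SSZ)), add(SZ, SZ))
  step 2: add(S(add(SZ, mul(Z, SSZ))), add(SZ, SZ))
  step 3: S(add(add(SZ, mul(Z, SSZ)), add(SZ, SZ)))
  step 4: S(add(S(add(Z, mul(Z, SSZ))), add(SZ, SZ)))
  step 5: S(S(add(add(Z, mul(Z, SSZ)), add(SZ, SZ))))
  step 6: S(S(add(mul(Z, SSZ), add(SZ, SZ))))
  step 7: S(S(add(Z, add(SZ, SZ))))
  step 8: S(S(add(SZ, SZ)))
  step 9: S(S(S(add(Z, SZ))))
  step 10: S^4(Z)

Answer: DIFFERENT — A ⇓ SSSZ, B ⇓ S^4(Z)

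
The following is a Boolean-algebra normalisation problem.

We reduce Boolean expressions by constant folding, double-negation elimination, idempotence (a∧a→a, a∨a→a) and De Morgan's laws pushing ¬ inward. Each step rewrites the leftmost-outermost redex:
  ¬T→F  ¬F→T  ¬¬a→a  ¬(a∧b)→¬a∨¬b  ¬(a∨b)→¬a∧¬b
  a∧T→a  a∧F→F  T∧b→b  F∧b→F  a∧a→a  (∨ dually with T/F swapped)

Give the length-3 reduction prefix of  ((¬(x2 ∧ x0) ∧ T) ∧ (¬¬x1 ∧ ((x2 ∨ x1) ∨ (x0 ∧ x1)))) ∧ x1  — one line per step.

Answer: after 3 steps: ((¬x2 ∨ ¬x0) ∧ (x1 ∧ ((x2 ∨ x1) ∨ (x0 ∧ x1)))) ∧ x1

Derivation:
  start: ((¬(x2 ∧ x0) ∧ T) ∧ (¬¬x1 ∧ ((x2 ∨ x1) ∨ (x0 ∧ x1)))) ∧ x1
  [1] (¬(x2 ∧ x0) ∧ (¬¬x1 ∧ ((x2 ∨ x1) ∨ (x0 ∧ x1)))) ∧ x1
  [2] ((¬x2 ∨ ¬x0) ∧ (¬¬x1 ∧ ((x2 ∨ x1) ∨ (x0 ∧ x1)))) ∧ x1
  [3] ((¬x2 ∨ ¬x0) ∧ (x1 ∧ ((x2 ∨ x1) ∨ (x0 ∧ x1)))) ∧ x1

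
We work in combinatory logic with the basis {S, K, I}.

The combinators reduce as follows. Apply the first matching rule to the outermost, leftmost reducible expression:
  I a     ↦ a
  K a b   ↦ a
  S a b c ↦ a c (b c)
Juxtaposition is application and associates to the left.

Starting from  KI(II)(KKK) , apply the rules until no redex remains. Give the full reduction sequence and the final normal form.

Answer: normal form = K  (in 3 steps)

Reduction:
  start: KI(II)(KKK)
  →1  I(KKK)
  →2  KKK
  →3  K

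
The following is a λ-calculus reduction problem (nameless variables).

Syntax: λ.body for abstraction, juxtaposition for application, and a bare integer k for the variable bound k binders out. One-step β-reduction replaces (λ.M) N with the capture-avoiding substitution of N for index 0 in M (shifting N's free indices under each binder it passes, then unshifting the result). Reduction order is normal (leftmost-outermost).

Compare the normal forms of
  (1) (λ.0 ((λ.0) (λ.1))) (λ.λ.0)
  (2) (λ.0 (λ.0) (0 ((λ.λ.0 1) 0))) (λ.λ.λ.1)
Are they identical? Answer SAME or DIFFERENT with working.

Answer: DIFFERENT — A ⇓ λ.0, B ⇓ λ.λ.λ.1

Derivation:
Term A:
  start: (λ.0 ((λ.0) (λ.1))) (λ.λ.0)
  step 1: (λ.λ.0) ((λ.0) (λ.λ.λ.0))
  step 2: λ.0

Term B:
  start: (λ.0 (λ.0) (0 ((λ.λ.0 1) 0))) (λ.λ.λ.1)
  step 1: (λ.λ.λ.1) (λ.0) ((λ.λ.λ.1) ((λ.λ.0 1) (λ.λ.λ.1)))
  step 2: (λ.λ.1) ((λ.λ.λ.1) ((λ.λ.0 1) (λ.λ.λ.1)))
  step 3: λ.(λ.λ.λ.1) ((λ.λ.0 1) (λ.λ.λ.1))
  step 4: λ.λ.λ.1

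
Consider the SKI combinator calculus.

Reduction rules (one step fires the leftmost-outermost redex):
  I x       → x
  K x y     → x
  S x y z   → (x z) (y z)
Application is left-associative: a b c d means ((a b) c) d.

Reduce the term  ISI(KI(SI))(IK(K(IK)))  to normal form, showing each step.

  start: ISI(KI(SI))(IK(K(IK)))
  →1  SI(KI(SI))(IK(K(IK)))
  →2  I(IK(K(IK)))(KI(SI)(IK(K(IK))))
  →3  IK(K(IK))(KI(SI)(IK(K(IK))))
  →4  K(K(IK))(KI(SI)(IK(K(IK))))
  →5  K(IK)
  →6  KK

Answer: normal form = KK  (in 6 steps)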